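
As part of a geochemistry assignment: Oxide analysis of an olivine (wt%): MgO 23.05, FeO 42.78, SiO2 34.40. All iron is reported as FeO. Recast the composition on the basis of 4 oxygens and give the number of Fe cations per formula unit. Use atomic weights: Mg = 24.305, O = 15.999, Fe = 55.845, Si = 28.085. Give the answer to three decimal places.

MgO: 23.05/40.304 = 0.57190 mol → 0.57190 mol Mg, 0.57190 mol O.
FeO: 42.78/71.844 = 0.59546 mol → 0.59546 mol Fe, 0.59546 mol O.
SiO2: 34.40/60.083 = 0.57254 mol → 0.57254 mol Si, 1.14508 mol O.
Total oxygen = 2.31244 mol. Normalization factor = 4/2.31244 = 1.72977.
Fe per 4 O = 0.59546 × 1.72977 = 1.030.

1.030 Fe apfu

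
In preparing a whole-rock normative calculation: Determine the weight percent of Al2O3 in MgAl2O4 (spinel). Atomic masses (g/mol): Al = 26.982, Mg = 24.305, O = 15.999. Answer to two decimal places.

M(MgAl2O4) = 142.265 g/mol; M(Al2O3) = 101.961 g/mol.
Moles Al2O3 per formula unit = 2 Al ÷ 2 = 1.0000.
Al2O3 fraction = (1.0000 × 101.961) / 142.265 = 101.961/142.265 = 0.7167.

71.67 wt%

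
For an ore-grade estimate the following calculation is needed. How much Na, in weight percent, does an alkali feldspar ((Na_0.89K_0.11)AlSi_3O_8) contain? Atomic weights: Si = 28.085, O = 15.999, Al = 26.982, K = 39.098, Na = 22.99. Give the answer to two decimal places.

7.75 weight percent

Molar mass of (Na_0.89K_0.11)AlSi_3O_8: 0.89*22.99 + 0.11*39.098 + 1*26.982 + 3*28.085 + 8*15.999 = 263.991 g/mol.
Mass of Na per formula unit: 0.89 × 22.99 = 20.461 g.
Weight fraction Na = 20.461 / 263.991 = 0.0775.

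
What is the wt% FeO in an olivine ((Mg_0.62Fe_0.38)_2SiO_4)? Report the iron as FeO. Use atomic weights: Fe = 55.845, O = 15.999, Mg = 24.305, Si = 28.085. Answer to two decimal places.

Formula mass = 164.661 g/mol.
0.76 Fe → 0.7600 mol FeO per formula unit; M(FeO) = 71.844, so FeO mass = 54.601 g.
54.601/164.661 × 100 = 33.16 wt%.

33.16 wt%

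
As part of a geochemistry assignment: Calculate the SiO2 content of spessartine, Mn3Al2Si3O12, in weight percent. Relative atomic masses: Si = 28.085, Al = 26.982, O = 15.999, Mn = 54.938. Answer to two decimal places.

Formula mass = 495.021 g/mol.
3 Si → 3.0000 mol SiO2 per formula unit; M(SiO2) = 60.083, so SiO2 mass = 180.249 g.
180.249/495.021 × 100 = 36.41 wt%.

36.41 wt%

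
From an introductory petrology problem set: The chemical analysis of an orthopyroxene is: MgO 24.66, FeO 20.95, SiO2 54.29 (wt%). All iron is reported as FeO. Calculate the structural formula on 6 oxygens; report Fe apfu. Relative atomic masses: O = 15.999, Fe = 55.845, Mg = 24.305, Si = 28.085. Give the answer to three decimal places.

MgO: 24.66/40.304 = 0.61185 mol → 0.61185 mol Mg, 0.61185 mol O.
FeO: 20.95/71.844 = 0.29160 mol → 0.29160 mol Fe, 0.29160 mol O.
SiO2: 54.29/60.083 = 0.90358 mol → 0.90358 mol Si, 1.80716 mol O.
Total oxygen = 2.71061 mol. Normalization factor = 6/2.71061 = 2.21352.
Fe per 6 O = 0.29160 × 2.21352 = 0.645.

0.645 Fe apfu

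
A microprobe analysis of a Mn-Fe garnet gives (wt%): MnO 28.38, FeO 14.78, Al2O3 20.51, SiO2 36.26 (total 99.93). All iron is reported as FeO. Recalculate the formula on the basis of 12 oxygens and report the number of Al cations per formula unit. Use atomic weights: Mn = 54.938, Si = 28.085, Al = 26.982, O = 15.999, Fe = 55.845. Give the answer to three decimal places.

1.998 Al apfu

MnO: 28.38/70.937 = 0.40007 mol → 0.40007 mol Mn, 0.40007 mol O.
FeO: 14.78/71.844 = 0.20572 mol → 0.20572 mol Fe, 0.20572 mol O.
Al2O3: 20.51/101.961 = 0.20116 mol → 0.40232 mol Al, 0.60348 mol O.
SiO2: 36.26/60.083 = 0.60350 mol → 0.60350 mol Si, 1.20700 mol O.
Total oxygen = 2.41627 mol. Normalization factor = 12/2.41627 = 4.96633.
Al per 12 O = 0.40232 × 4.96633 = 1.998.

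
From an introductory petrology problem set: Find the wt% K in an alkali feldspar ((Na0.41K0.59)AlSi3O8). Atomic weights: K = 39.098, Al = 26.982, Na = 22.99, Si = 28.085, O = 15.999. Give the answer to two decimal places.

8.49 wt%

Formula mass = 0.41×22.99 + 0.59×39.098 + 1×26.982 + 3×28.085 + 8×15.999 = 271.723 g/mol, of which 23.068 g is K.
So K makes up 23.068/271.723 = 0.0849 of the mass, i.e. 8.49%.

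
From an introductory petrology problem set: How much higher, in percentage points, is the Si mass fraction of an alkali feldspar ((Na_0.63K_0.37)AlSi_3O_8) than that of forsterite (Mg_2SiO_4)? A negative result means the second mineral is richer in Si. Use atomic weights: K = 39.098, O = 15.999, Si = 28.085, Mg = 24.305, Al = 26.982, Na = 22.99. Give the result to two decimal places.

11.46 percentage points

First mineral: 84.255 g Si in 268.179 g formula = 31.42 wt% Si.
Second mineral: 28.085 g Si in 140.691 g formula = 19.96 wt% Si.
31.42% − 19.96% gives a difference of 11.46 percentage points.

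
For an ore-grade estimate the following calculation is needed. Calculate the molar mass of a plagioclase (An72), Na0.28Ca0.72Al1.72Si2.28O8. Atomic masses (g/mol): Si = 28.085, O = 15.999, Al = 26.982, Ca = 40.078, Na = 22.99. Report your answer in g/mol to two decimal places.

273.73 g/mol

The formula mass is the sum 0.28(22.99) + 0.72(40.078) + 1.72(26.982) + 2.28(28.085) + 8(15.999).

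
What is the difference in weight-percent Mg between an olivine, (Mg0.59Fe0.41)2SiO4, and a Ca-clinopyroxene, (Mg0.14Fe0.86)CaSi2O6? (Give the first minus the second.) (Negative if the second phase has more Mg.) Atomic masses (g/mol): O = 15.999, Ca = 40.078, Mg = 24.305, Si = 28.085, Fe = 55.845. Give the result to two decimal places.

15.82 percentage points

Mg in (Mg0.59Fe0.41)2SiO4: molar mass 166.554 g/mol; 1.18×24.305 = 28.680 g → 17.22 wt%.
Mg in (Mg0.14Fe0.86)CaSi2O6: molar mass 243.671 g/mol; 0.14×24.305 = 3.403 g → 1.40 wt%.
Difference = 17.22 − 1.40 = 15.82 percentage points.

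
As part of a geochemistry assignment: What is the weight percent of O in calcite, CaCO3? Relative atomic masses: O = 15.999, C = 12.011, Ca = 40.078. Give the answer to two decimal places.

47.96 weight percent

Molar mass of CaCO3: 1*40.078 + 1*12.011 + 3*15.999 = 100.086 g/mol.
Mass of O per formula unit: 3 × 15.999 = 47.997 g.
Weight fraction O = 47.997 / 100.086 = 0.4796.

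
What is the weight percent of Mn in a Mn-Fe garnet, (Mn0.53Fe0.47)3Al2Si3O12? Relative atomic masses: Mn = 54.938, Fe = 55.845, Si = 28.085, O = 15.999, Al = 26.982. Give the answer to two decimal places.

M((Mn0.53Fe0.47)3Al2Si3O12) = 496.300 g/mol.
Mn contributes 1.59 × 54.938 = 87.351 g per mole.
87.351/496.300 = 0.1760 → 17.60%.

17.60 wt%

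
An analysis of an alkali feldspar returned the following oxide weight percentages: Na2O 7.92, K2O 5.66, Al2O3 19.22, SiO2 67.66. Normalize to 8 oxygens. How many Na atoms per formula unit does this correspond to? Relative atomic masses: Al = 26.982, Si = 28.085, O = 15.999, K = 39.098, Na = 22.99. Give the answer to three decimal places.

0.680 Na apfu

Na2O (M=61.979): mol = 0.12779; Na = 0.25558, O = 0.12779.
K2O (M=94.195): mol = 0.06009; K = 0.12018, O = 0.06009.
Al2O3 (M=101.961): mol = 0.18850; Al = 0.37700, O = 0.56550.
SiO2 (M=60.083): mol = 1.12611; Si = 1.12611, O = 2.25222.
ΣO = 3.00560; factor = 8/ΣO = 2.66170.
Na apfu = 0.25558 × 2.66170 = 0.680.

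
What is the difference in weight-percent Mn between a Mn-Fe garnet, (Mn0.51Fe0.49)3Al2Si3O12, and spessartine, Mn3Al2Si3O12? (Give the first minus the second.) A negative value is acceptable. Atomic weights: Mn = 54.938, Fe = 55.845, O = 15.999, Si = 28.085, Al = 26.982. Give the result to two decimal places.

-16.36 percentage points

First mineral: 84.055 g Mn in 496.354 g formula = 16.93 wt% Mn.
Second mineral: 164.814 g Mn in 495.021 g formula = 33.29 wt% Mn.
16.93% − 33.29% gives a difference of -16.36 percentage points.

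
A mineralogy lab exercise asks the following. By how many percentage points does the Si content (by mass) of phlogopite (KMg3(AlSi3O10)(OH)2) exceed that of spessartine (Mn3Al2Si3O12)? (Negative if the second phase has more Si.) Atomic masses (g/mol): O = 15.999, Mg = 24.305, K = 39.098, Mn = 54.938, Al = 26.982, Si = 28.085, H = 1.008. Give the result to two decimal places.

3.17 percentage points

M(KMg3(AlSi3O10)(OH)2) = 417.254 g/mol, so wt% Si = 84.255/417.254 × 100 = 20.19%.
M(Mn3Al2Si3O12) = 495.021 g/mol, so wt% Si = 84.255/495.021 × 100 = 17.02%.
20.19 − 17.02 = 3.17 pp.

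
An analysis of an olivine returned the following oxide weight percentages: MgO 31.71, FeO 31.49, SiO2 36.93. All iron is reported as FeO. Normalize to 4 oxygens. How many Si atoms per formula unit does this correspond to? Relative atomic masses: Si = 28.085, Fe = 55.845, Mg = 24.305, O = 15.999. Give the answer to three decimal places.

31.71 wt% MgO ÷ 40.304 g/mol = 0.78677 mol, giving 0.78677 Mg and 0.78677 O.
31.49 wt% FeO ÷ 71.844 g/mol = 0.43831 mol, giving 0.43831 Fe and 0.43831 O.
36.93 wt% SiO2 ÷ 60.083 g/mol = 0.61465 mol, giving 0.61465 Si and 1.22930 O.
Oxygen sums to 2.45438; scaling by 4/2.45438 = 1.62974 puts the formula on 4 O.
Si: 0.61465 × 1.62974 = 1.002 atoms per formula unit.

1.002 Si apfu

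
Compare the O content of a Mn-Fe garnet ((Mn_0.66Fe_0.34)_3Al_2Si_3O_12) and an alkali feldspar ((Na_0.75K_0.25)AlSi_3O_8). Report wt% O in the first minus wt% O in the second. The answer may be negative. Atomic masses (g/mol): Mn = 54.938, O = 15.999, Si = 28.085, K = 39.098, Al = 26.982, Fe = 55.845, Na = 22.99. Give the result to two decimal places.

M((Mn_0.66Fe_0.34)_3Al_2Si_3O_12) = 495.946 g/mol, so wt% O = 191.988/495.946 × 100 = 38.71%.
M((Na_0.75K_0.25)AlSi_3O_8) = 266.246 g/mol, so wt% O = 127.992/266.246 × 100 = 48.07%.
38.71 − 48.07 = -9.36 pp.

-9.36 percentage points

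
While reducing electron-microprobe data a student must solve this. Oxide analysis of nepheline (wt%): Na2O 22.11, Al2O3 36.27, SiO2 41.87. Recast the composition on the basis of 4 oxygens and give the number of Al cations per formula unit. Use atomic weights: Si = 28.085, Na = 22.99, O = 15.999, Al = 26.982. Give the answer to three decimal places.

22.11 wt% Na2O ÷ 61.979 g/mol = 0.35673 mol, giving 0.71346 Na and 0.35673 O.
36.27 wt% Al2O3 ÷ 101.961 g/mol = 0.35572 mol, giving 0.71144 Al and 1.06716 O.
41.87 wt% SiO2 ÷ 60.083 g/mol = 0.69687 mol, giving 0.69687 Si and 1.39374 O.
Oxygen sums to 2.81763; scaling by 4/2.81763 = 1.41963 puts the formula on 4 O.
Al: 0.71144 × 1.41963 = 1.010 atoms per formula unit.

1.010 Al apfu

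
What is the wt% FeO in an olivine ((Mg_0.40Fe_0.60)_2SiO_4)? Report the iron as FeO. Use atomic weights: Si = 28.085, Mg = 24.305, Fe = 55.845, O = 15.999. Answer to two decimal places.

48.29 wt%

Molar mass of (Mg_0.40Fe_0.60)_2SiO_4 = 0.80·24.305 + 1.20·55.845 + 1·28.085 + 4·15.999 = 178.539 g/mol.
Each formula unit contains 1.20 Fe, equivalent to 1.20/1 = 1.2000 mol FeO.
M(FeO) = 1×55.845 + 1×15.999 = 71.844 g/mol.
Mass of FeO per formula unit = 1.2000 × 71.844 = 86.213 g.
FeO wt% = 86.213 / 178.539 × 100 = 48.29%.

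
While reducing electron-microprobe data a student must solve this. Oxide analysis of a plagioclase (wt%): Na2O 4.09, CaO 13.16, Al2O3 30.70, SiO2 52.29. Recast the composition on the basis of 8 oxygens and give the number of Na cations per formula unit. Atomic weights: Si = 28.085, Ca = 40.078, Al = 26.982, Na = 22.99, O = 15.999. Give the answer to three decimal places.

4.09 wt% Na2O ÷ 61.979 g/mol = 0.06599 mol, giving 0.13198 Na and 0.06599 O.
13.16 wt% CaO ÷ 56.077 g/mol = 0.23468 mol, giving 0.23468 Ca and 0.23468 O.
30.70 wt% Al2O3 ÷ 101.961 g/mol = 0.30110 mol, giving 0.60220 Al and 0.90330 O.
52.29 wt% SiO2 ÷ 60.083 g/mol = 0.87030 mol, giving 0.87030 Si and 1.74060 O.
Oxygen sums to 2.94457; scaling by 8/2.94457 = 2.71687 puts the formula on 8 O.
Na: 0.13198 × 2.71687 = 0.359 atoms per formula unit.

0.359 Na apfu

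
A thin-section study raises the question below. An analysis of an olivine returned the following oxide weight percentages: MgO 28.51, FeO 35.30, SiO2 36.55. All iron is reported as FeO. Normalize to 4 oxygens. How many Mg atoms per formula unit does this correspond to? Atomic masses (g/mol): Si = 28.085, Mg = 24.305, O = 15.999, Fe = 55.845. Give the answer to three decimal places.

1.171 Mg apfu

MgO: 28.51/40.304 = 0.70737 mol → 0.70737 mol Mg, 0.70737 mol O.
FeO: 35.30/71.844 = 0.49134 mol → 0.49134 mol Fe, 0.49134 mol O.
SiO2: 36.55/60.083 = 0.60833 mol → 0.60833 mol Si, 1.21666 mol O.
Total oxygen = 2.41537 mol. Normalization factor = 4/2.41537 = 1.65606.
Mg per 4 O = 0.70737 × 1.65606 = 1.171.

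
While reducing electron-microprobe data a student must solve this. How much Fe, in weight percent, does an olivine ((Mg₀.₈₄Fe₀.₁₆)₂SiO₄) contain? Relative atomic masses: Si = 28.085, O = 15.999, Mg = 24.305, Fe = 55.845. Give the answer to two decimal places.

11.85 weight percent

Molar mass of (Mg₀.₈₄Fe₀.₁₆)₂SiO₄: 1.68*24.305 + 0.32*55.845 + 1*28.085 + 4*15.999 = 150.784 g/mol.
Mass of Fe per formula unit: 0.32 × 55.845 = 17.870 g.
Weight fraction Fe = 17.870 / 150.784 = 0.1185.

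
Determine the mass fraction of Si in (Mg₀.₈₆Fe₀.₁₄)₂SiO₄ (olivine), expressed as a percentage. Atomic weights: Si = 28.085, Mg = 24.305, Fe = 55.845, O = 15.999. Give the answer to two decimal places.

Formula mass = 1.72·24.305 + 0.28·55.845 + 1·28.085 + 4·15.999 = 149.522 g/mol, of which 28.085 g is Si.
So Si makes up 28.085/149.522 = 0.1878 of the mass, i.e. 18.78%.

18.78 wt%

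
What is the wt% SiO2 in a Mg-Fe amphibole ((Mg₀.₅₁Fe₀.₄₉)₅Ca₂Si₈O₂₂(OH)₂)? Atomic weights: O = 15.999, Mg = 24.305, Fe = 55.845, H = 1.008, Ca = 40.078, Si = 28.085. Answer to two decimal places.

54.03 wt%

M((Mg₀.₅₁Fe₀.₄₉)₅Ca₂Si₈O₂₂(OH)₂) = 889.626 g/mol; M(SiO2) = 60.083 g/mol.
Moles SiO2 per formula unit = 8 Si ÷ 1 = 8.0000.
SiO2 fraction = (8.0000 × 60.083) / 889.626 = 480.664/889.626 = 0.5403.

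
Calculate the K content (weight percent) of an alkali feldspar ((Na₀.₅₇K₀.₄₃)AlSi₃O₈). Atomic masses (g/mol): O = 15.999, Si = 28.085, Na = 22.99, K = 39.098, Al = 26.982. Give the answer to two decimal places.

Formula mass = 0.57×22.99 + 0.43×39.098 + 1×26.982 + 3×28.085 + 8×15.999 = 269.145 g/mol, of which 16.812 g is K.
So K makes up 16.812/269.145 = 0.0625 of the mass, i.e. 6.25%.

6.25 weight percent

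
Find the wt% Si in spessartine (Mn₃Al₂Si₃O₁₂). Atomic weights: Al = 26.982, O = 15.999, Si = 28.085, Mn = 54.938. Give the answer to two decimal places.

17.02 wt%

Molar mass of Mn₃Al₂Si₃O₁₂: 3*54.938 + 2*26.982 + 3*28.085 + 12*15.999 = 495.021 g/mol.
Mass of Si per formula unit: 3 × 28.085 = 84.255 g.
Weight fraction Si = 84.255 / 495.021 = 0.1702.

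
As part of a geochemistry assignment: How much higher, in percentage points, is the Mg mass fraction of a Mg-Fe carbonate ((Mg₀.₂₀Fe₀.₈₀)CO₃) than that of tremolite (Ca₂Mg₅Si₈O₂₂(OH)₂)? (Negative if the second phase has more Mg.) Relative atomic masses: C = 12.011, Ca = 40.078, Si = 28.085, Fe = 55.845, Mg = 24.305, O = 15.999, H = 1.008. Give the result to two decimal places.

M((Mg₀.₂₀Fe₀.₈₀)CO₃) = 109.545 g/mol, so wt% Mg = 4.861/109.545 × 100 = 4.44%.
M(Ca₂Mg₅Si₈O₂₂(OH)₂) = 812.353 g/mol, so wt% Mg = 121.525/812.353 × 100 = 14.96%.
4.44 − 14.96 = -10.52 pp.

-10.52 percentage points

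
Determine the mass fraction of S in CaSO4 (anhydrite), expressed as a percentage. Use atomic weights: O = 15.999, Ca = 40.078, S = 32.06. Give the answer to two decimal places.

Molar mass of CaSO4: 1·40.078 + 1·32.06 + 4·15.999 = 136.134 g/mol.
Mass of S per formula unit: 1 × 32.06 = 32.060 g.
Weight fraction S = 32.060 / 136.134 = 0.2355.

23.55 wt%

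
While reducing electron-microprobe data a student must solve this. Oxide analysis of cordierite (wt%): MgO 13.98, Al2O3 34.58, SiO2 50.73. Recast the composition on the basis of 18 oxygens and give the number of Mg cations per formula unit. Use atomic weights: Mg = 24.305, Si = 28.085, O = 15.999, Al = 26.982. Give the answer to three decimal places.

13.98 wt% MgO ÷ 40.304 g/mol = 0.34686 mol, giving 0.34686 Mg and 0.34686 O.
34.58 wt% Al2O3 ÷ 101.961 g/mol = 0.33915 mol, giving 0.67830 Al and 1.01745 O.
50.73 wt% SiO2 ÷ 60.083 g/mol = 0.84433 mol, giving 0.84433 Si and 1.68866 O.
Oxygen sums to 3.05297; scaling by 18/3.05297 = 5.89590 puts the formula on 18 O.
Mg: 0.34686 × 5.89590 = 2.045 atoms per formula unit.

2.045 Mg apfu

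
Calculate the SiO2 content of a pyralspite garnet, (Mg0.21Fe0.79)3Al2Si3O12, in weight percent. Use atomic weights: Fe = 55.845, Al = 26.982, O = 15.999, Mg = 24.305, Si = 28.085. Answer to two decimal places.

37.72 wt%

Formula mass = 477.872 g/mol.
3 Si → 3.0000 mol SiO2 per formula unit; M(SiO2) = 60.083, so SiO2 mass = 180.249 g.
180.249/477.872 × 100 = 37.72 wt%.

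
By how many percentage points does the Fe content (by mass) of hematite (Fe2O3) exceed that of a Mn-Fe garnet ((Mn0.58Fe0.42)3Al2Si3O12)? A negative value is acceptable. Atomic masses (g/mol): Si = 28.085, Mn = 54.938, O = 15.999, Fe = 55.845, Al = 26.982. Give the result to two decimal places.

55.76 percentage points

Fe in Fe2O3: molar mass 159.687 g/mol; 2×55.845 = 111.690 g → 69.94 wt%.
Fe in (Mn0.58Fe0.42)3Al2Si3O12: molar mass 496.164 g/mol; 1.26×55.845 = 70.365 g → 14.18 wt%.
Difference = 69.94 − 14.18 = 55.76 percentage points.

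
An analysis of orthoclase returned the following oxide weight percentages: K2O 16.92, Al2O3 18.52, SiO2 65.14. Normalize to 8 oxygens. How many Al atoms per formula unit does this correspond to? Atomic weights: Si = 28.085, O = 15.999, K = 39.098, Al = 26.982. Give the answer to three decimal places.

16.92 wt% K2O ÷ 94.195 g/mol = 0.17963 mol, giving 0.35926 K and 0.17963 O.
18.52 wt% Al2O3 ÷ 101.961 g/mol = 0.18164 mol, giving 0.36328 Al and 0.54492 O.
65.14 wt% SiO2 ÷ 60.083 g/mol = 1.08417 mol, giving 1.08417 Si and 2.16834 O.
Oxygen sums to 2.89289; scaling by 8/2.89289 = 2.76540 puts the formula on 8 O.
Al: 0.36328 × 2.76540 = 1.005 atoms per formula unit.

1.005 Al apfu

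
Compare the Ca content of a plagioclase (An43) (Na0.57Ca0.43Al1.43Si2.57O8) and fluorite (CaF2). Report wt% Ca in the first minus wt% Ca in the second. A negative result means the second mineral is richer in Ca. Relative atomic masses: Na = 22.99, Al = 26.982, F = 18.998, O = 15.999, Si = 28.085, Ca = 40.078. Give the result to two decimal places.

-44.93 percentage points

Ca in Na0.57Ca0.43Al1.43Si2.57O8: molar mass 269.093 g/mol; 0.43×40.078 = 17.234 g → 6.40 wt%.
Ca in CaF2: molar mass 78.074 g/mol; 1×40.078 = 40.078 g → 51.33 wt%.
Difference = 6.40 − 51.33 = -44.93 percentage points.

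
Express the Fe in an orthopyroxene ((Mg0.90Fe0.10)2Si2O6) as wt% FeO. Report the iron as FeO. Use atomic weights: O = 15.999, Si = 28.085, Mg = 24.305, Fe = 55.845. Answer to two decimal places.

Formula mass = 207.082 g/mol.
0.20 Fe → 0.2000 mol FeO per formula unit; M(FeO) = 71.844, so FeO mass = 14.369 g.
14.369/207.082 × 100 = 6.94 wt%.

6.94 wt%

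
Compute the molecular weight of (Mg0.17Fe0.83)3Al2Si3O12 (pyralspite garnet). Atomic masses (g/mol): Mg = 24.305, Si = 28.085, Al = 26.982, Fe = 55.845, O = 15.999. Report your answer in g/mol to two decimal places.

M = 0.51×24.305 + 2.49×55.845 + 2×26.982 + 3×28.085 + 12×15.999

481.66 g/mol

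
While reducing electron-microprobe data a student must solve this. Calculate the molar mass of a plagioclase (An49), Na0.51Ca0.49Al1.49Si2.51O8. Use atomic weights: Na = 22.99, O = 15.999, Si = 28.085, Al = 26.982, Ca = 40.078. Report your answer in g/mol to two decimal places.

M = 0.51(22.99) + 0.49(40.078) + 1.49(26.982) + 2.51(28.085) + 8(15.999)

270.05 g/mol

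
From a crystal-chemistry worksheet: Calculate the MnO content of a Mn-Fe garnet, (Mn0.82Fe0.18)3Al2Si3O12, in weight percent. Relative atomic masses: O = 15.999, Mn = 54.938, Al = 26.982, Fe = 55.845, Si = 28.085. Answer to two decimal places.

35.22 wt%

Formula mass = 495.511 g/mol.
2.46 Mn → 2.4600 mol MnO per formula unit; M(MnO) = 70.937, so MnO mass = 174.505 g.
174.505/495.511 × 100 = 35.22 wt%.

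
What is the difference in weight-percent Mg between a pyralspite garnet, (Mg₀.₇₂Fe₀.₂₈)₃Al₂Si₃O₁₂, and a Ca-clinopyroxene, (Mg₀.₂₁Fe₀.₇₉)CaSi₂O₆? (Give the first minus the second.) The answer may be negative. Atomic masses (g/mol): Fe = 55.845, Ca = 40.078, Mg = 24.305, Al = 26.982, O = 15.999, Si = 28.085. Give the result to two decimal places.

10.11 percentage points

First mineral: 52.499 g Mg in 429.616 g formula = 12.22 wt% Mg.
Second mineral: 5.104 g Mg in 241.464 g formula = 2.11 wt% Mg.
12.22% − 2.11% gives a difference of 10.11 percentage points.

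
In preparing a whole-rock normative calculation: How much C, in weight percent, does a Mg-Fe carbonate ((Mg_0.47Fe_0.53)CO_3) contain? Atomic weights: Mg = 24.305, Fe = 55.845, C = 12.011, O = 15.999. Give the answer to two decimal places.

Molar mass of (Mg_0.47Fe_0.53)CO_3: 0.47×24.305 + 0.53×55.845 + 1×12.011 + 3×15.999 = 101.029 g/mol.
Mass of C per formula unit: 1 × 12.011 = 12.011 g.
Weight fraction C = 12.011 / 101.029 = 0.1189.

11.89 weight percent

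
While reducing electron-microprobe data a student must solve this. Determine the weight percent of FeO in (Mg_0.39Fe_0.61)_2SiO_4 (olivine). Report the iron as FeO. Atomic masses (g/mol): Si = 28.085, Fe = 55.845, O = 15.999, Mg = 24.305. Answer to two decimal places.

48.92 wt%

Formula mass = 179.170 g/mol.
1.22 Fe → 1.2200 mol FeO per formula unit; M(FeO) = 71.844, so FeO mass = 87.650 g.
87.650/179.170 × 100 = 48.92 wt%.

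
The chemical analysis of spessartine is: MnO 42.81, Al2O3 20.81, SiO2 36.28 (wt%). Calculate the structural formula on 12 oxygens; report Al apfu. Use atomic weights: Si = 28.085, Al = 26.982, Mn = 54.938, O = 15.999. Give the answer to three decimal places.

2.021 Al apfu

MnO (M=70.937): mol = 0.60349; Mn = 0.60349, O = 0.60349.
Al2O3 (M=101.961): mol = 0.20410; Al = 0.40820, O = 0.61230.
SiO2 (M=60.083): mol = 0.60383; Si = 0.60383, O = 1.20766.
ΣO = 2.42345; factor = 12/ΣO = 4.95162.
Al apfu = 0.40820 × 4.95162 = 2.021.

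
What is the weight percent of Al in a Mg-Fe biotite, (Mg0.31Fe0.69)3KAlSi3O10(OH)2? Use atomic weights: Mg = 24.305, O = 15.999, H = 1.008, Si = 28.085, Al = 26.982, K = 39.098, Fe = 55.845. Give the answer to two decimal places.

Molar mass of (Mg0.31Fe0.69)3KAlSi3O10(OH)2: 0.93*24.305 + 2.07*55.845 + 1*39.098 + 1*26.982 + 3*28.085 + 12*15.999 + 2*1.008 = 482.542 g/mol.
Mass of Al per formula unit: 1 × 26.982 = 26.982 g.
Weight fraction Al = 26.982 / 482.542 = 0.0559.

5.59 mass %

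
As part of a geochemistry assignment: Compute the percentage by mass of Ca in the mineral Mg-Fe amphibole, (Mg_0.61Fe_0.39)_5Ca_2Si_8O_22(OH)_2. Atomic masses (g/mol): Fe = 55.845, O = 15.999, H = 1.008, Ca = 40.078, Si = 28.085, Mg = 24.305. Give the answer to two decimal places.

9.17 mass %

M((Mg_0.61Fe_0.39)_5Ca_2Si_8O_22(OH)_2) = 873.856 g/mol.
Ca contributes 2 × 40.078 = 80.156 g per mole.
80.156/873.856 = 0.0917 → 9.17%.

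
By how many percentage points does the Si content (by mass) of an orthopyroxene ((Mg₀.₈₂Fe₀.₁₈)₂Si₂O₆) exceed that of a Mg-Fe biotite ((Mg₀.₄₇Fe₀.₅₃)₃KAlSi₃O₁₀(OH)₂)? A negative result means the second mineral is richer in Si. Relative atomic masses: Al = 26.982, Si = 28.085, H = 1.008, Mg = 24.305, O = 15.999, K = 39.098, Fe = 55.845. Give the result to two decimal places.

First mineral: 56.170 g Si in 212.128 g formula = 26.48 wt% Si.
Second mineral: 84.255 g Si in 467.403 g formula = 18.03 wt% Si.
26.48% − 18.03% gives a difference of 8.45 percentage points.

8.45 percentage points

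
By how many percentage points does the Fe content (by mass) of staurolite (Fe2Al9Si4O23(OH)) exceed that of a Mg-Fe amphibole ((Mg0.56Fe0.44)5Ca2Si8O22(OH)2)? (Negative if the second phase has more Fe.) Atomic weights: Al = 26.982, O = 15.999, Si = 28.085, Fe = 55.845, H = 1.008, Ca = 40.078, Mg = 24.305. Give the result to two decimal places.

-0.82 percentage points

M(Fe2Al9Si4O23(OH)) = 851.852 g/mol, so wt% Fe = 111.690/851.852 × 100 = 13.11%.
M((Mg0.56Fe0.44)5Ca2Si8O22(OH)2) = 881.741 g/mol, so wt% Fe = 122.859/881.741 × 100 = 13.93%.
13.11 − 13.93 = -0.82 pp.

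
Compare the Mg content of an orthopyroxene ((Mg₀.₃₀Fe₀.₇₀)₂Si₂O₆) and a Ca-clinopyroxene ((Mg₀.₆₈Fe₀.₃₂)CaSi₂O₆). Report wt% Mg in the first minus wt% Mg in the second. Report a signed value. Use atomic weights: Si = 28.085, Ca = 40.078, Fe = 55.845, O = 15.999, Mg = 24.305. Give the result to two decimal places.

-1.34 percentage points

First mineral: 14.583 g Mg in 244.930 g formula = 5.95 wt% Mg.
Second mineral: 16.527 g Mg in 226.640 g formula = 7.29 wt% Mg.
5.95% − 7.29% gives a difference of -1.34 percentage points.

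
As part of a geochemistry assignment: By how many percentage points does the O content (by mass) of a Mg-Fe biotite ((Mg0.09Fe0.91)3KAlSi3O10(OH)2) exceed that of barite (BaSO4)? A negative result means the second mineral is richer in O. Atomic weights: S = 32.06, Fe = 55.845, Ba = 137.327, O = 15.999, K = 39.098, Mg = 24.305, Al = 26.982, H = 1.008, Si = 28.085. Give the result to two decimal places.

10.72 percentage points

First mineral: 191.988 g O in 503.358 g formula = 38.14 wt% O.
Second mineral: 63.996 g O in 233.383 g formula = 27.42 wt% O.
38.14% − 27.42% gives a difference of 10.72 percentage points.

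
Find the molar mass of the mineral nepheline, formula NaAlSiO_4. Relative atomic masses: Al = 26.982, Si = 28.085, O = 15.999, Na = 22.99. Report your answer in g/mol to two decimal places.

142.05 g/mol

The formula mass is the sum 1×22.99 + 1×26.982 + 1×28.085 + 4×15.999.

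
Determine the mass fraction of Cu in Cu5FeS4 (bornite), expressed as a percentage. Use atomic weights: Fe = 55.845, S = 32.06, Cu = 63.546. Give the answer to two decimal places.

Formula mass = 5·63.546 + 1·55.845 + 4·32.06 = 501.815 g/mol, of which 317.730 g is Cu.
So Cu makes up 317.730/501.815 = 0.6332 of the mass, i.e. 63.32%.

63.32 weight percent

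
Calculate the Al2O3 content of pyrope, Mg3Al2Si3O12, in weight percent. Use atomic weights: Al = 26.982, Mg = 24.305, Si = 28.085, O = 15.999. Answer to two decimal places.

M(Mg3Al2Si3O12) = 403.122 g/mol; M(Al2O3) = 101.961 g/mol.
Moles Al2O3 per formula unit = 2 Al ÷ 2 = 1.0000.
Al2O3 fraction = (1.0000 × 101.961) / 403.122 = 101.961/403.122 = 0.2529.

25.29 wt%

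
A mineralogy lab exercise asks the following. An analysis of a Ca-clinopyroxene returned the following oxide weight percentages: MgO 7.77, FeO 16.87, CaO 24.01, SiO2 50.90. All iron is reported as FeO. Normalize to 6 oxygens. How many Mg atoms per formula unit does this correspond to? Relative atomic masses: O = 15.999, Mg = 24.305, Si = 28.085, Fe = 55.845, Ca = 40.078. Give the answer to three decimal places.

MgO: 7.77/40.304 = 0.19278 mol → 0.19278 mol Mg, 0.19278 mol O.
FeO: 16.87/71.844 = 0.23481 mol → 0.23481 mol Fe, 0.23481 mol O.
CaO: 24.01/56.077 = 0.42816 mol → 0.42816 mol Ca, 0.42816 mol O.
SiO2: 50.90/60.083 = 0.84716 mol → 0.84716 mol Si, 1.69432 mol O.
Total oxygen = 2.55007 mol. Normalization factor = 6/2.55007 = 2.35288.
Mg per 6 O = 0.19278 × 2.35288 = 0.454.

0.454 Mg apfu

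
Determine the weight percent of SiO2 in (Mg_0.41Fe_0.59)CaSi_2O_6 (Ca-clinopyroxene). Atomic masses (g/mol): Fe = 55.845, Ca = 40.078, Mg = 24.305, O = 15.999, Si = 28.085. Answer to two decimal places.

M((Mg_0.41Fe_0.59)CaSi_2O_6) = 235.156 g/mol; M(SiO2) = 60.083 g/mol.
Moles SiO2 per formula unit = 2 Si ÷ 1 = 2.0000.
SiO2 fraction = (2.0000 × 60.083) / 235.156 = 120.166/235.156 = 0.5110.

51.10 wt%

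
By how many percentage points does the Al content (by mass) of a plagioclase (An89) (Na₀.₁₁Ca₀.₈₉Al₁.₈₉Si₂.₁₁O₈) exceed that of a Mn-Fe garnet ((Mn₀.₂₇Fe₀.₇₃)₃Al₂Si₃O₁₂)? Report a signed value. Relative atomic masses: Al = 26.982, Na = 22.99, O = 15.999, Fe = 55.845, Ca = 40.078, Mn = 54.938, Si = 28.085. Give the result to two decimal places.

M(Na₀.₁₁Ca₀.₈₉Al₁.₈₉Si₂.₁₁O₈) = 276.446 g/mol, so wt% Al = 50.996/276.446 × 100 = 18.45%.
M((Mn₀.₂₇Fe₀.₇₃)₃Al₂Si₃O₁₂) = 497.007 g/mol, so wt% Al = 53.964/497.007 × 100 = 10.86%.
18.45 − 10.86 = 7.59 pp.

7.59 percentage points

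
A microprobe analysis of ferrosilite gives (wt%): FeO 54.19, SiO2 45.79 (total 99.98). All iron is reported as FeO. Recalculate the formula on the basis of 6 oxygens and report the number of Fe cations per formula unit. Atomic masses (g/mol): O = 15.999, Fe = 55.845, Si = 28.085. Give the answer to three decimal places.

1.986 Fe apfu

FeO: 54.19/71.844 = 0.75427 mol → 0.75427 mol Fe, 0.75427 mol O.
SiO2: 45.79/60.083 = 0.76211 mol → 0.76211 mol Si, 1.52422 mol O.
Total oxygen = 2.27849 mol. Normalization factor = 6/2.27849 = 2.63332.
Fe per 6 O = 0.75427 × 2.63332 = 1.986.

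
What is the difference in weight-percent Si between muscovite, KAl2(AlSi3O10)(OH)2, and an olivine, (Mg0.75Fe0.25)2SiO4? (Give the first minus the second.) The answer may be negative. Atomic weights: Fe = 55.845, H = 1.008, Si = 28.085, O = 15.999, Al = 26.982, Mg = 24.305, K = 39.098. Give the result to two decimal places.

3.20 percentage points

First mineral: 84.255 g Si in 398.303 g formula = 21.15 wt% Si.
Second mineral: 28.085 g Si in 156.461 g formula = 17.95 wt% Si.
21.15% − 17.95% gives a difference of 3.20 percentage points.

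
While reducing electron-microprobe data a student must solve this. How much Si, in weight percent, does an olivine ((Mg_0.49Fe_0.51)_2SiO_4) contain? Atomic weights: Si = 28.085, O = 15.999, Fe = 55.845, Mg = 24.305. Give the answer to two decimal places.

16.25 weight percent

Molar mass of (Mg_0.49Fe_0.51)_2SiO_4: 0.98*24.305 + 1.02*55.845 + 1*28.085 + 4*15.999 = 172.862 g/mol.
Mass of Si per formula unit: 1 × 28.085 = 28.085 g.
Weight fraction Si = 28.085 / 172.862 = 0.1625.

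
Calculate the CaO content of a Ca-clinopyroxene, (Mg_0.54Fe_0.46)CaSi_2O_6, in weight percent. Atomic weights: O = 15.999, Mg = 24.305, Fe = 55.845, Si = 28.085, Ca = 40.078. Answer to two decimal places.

Formula mass = 231.055 g/mol.
1 Ca → 1.0000 mol CaO per formula unit; M(CaO) = 56.077, so CaO mass = 56.077 g.
56.077/231.055 × 100 = 24.27 wt%.

24.27 wt%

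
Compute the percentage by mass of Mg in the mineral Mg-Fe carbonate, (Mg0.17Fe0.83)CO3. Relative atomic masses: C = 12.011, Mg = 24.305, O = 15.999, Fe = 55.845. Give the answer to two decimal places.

M((Mg0.17Fe0.83)CO3) = 110.491 g/mol.
Mg contributes 0.17 × 24.305 = 4.132 g per mole.
4.132/110.491 = 0.0374 → 3.74%.

3.74 wt%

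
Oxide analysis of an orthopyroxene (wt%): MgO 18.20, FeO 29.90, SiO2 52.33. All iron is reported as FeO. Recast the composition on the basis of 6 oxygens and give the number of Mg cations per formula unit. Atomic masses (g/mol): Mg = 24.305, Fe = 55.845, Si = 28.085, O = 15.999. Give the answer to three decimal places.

MgO: 18.20/40.304 = 0.45157 mol → 0.45157 mol Mg, 0.45157 mol O.
FeO: 29.90/71.844 = 0.41618 mol → 0.41618 mol Fe, 0.41618 mol O.
SiO2: 52.33/60.083 = 0.87096 mol → 0.87096 mol Si, 1.74192 mol O.
Total oxygen = 2.60967 mol. Normalization factor = 6/2.60967 = 2.29914.
Mg per 6 O = 0.45157 × 2.29914 = 1.038.

1.038 Mg apfu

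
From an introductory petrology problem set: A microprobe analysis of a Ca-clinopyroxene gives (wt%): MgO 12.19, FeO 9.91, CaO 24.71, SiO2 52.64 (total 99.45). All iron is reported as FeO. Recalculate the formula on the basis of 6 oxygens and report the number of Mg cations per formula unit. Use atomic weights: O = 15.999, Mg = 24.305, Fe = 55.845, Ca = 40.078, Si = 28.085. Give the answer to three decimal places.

MgO: 12.19/40.304 = 0.30245 mol → 0.30245 mol Mg, 0.30245 mol O.
FeO: 9.91/71.844 = 0.13794 mol → 0.13794 mol Fe, 0.13794 mol O.
CaO: 24.71/56.077 = 0.44064 mol → 0.44064 mol Ca, 0.44064 mol O.
SiO2: 52.64/60.083 = 0.87612 mol → 0.87612 mol Si, 1.75224 mol O.
Total oxygen = 2.63327 mol. Normalization factor = 6/2.63327 = 2.27854.
Mg per 6 O = 0.30245 × 2.27854 = 0.689.

0.689 Mg apfu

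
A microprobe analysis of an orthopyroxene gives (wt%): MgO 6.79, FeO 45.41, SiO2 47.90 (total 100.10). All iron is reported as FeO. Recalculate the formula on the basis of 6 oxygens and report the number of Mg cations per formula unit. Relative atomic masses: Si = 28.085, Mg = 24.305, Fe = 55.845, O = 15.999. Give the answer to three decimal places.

0.422 Mg apfu

6.79 wt% MgO ÷ 40.304 g/mol = 0.16847 mol, giving 0.16847 Mg and 0.16847 O.
45.41 wt% FeO ÷ 71.844 g/mol = 0.63206 mol, giving 0.63206 Fe and 0.63206 O.
47.90 wt% SiO2 ÷ 60.083 g/mol = 0.79723 mol, giving 0.79723 Si and 1.59446 O.
Oxygen sums to 2.39499; scaling by 6/2.39499 = 2.50523 puts the formula on 6 O.
Mg: 0.16847 × 2.50523 = 0.422 atoms per formula unit.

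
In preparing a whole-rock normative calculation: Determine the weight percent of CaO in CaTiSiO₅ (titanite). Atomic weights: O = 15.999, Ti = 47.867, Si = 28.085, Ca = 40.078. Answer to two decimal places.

28.61 wt%

Formula mass = 196.025 g/mol.
1 Ca → 1.0000 mol CaO per formula unit; M(CaO) = 56.077, so CaO mass = 56.077 g.
56.077/196.025 × 100 = 28.61 wt%.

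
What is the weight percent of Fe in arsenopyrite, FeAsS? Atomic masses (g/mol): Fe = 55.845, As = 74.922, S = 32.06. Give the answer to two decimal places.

34.30 mass %

Formula mass = 1×55.845 + 1×74.922 + 1×32.06 = 162.827 g/mol, of which 55.845 g is Fe.
So Fe makes up 55.845/162.827 = 0.3430 of the mass, i.e. 34.30%.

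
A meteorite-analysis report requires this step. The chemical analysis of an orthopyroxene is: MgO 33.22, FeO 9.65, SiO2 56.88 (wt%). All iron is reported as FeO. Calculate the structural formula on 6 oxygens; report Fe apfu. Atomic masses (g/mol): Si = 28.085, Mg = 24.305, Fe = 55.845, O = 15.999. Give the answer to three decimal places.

MgO: 33.22/40.304 = 0.82424 mol → 0.82424 mol Mg, 0.82424 mol O.
FeO: 9.65/71.844 = 0.13432 mol → 0.13432 mol Fe, 0.13432 mol O.
SiO2: 56.88/60.083 = 0.94669 mol → 0.94669 mol Si, 1.89338 mol O.
Total oxygen = 2.85194 mol. Normalization factor = 6/2.85194 = 2.10383.
Fe per 6 O = 0.13432 × 2.10383 = 0.283.

0.283 Fe apfu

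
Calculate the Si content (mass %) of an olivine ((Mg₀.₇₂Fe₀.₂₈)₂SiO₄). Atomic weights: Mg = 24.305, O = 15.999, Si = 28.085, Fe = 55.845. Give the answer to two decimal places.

17.74 mass %

Formula mass = 1.44*24.305 + 0.56*55.845 + 1*28.085 + 4*15.999 = 158.353 g/mol, of which 28.085 g is Si.
So Si makes up 28.085/158.353 = 0.1774 of the mass, i.e. 17.74%.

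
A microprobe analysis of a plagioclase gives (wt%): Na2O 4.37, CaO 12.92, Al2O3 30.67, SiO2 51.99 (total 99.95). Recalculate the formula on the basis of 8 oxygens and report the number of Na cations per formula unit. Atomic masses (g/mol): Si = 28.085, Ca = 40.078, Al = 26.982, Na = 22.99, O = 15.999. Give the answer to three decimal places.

Na2O (M=61.979): mol = 0.07051; Na = 0.14102, O = 0.07051.
CaO (M=56.077): mol = 0.23040; Ca = 0.23040, O = 0.23040.
Al2O3 (M=101.961): mol = 0.30080; Al = 0.60160, O = 0.90240.
SiO2 (M=60.083): mol = 0.86530; Si = 0.86530, O = 1.73060.
ΣO = 2.93391; factor = 8/ΣO = 2.72674.
Na apfu = 0.14102 × 2.72674 = 0.385.

0.385 Na apfu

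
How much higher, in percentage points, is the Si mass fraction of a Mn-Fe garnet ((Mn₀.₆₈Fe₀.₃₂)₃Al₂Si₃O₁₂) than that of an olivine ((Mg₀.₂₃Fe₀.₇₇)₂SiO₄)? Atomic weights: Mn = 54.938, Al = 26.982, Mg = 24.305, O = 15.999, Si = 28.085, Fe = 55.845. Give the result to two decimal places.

2.15 percentage points

First mineral: 84.255 g Si in 495.892 g formula = 16.99 wt% Si.
Second mineral: 28.085 g Si in 189.263 g formula = 14.84 wt% Si.
16.99% − 14.84% gives a difference of 2.15 percentage points.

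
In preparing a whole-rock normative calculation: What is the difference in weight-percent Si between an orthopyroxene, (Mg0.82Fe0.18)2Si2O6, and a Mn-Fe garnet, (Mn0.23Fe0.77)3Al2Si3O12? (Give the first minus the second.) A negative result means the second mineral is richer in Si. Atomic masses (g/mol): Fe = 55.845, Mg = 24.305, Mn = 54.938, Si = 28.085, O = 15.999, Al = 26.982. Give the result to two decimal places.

9.53 percentage points

M((Mg0.82Fe0.18)2Si2O6) = 212.128 g/mol, so wt% Si = 56.170/212.128 × 100 = 26.48%.
M((Mn0.23Fe0.77)3Al2Si3O12) = 497.116 g/mol, so wt% Si = 84.255/497.116 × 100 = 16.95%.
26.48 − 16.95 = 9.53 pp.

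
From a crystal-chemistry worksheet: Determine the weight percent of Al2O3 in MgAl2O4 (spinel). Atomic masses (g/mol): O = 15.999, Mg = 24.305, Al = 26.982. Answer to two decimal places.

71.67 wt%

M(MgAl2O4) = 142.265 g/mol; M(Al2O3) = 101.961 g/mol.
Moles Al2O3 per formula unit = 2 Al ÷ 2 = 1.0000.
Al2O3 fraction = (1.0000 × 101.961) / 142.265 = 101.961/142.265 = 0.7167.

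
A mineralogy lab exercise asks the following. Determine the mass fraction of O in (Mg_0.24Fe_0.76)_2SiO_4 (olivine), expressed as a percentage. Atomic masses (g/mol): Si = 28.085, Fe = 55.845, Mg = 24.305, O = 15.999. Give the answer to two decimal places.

Molar mass of (Mg_0.24Fe_0.76)_2SiO_4: 0.48*24.305 + 1.52*55.845 + 1*28.085 + 4*15.999 = 188.632 g/mol.
Mass of O per formula unit: 4 × 15.999 = 63.996 g.
Weight fraction O = 63.996 / 188.632 = 0.3393.

33.93 wt%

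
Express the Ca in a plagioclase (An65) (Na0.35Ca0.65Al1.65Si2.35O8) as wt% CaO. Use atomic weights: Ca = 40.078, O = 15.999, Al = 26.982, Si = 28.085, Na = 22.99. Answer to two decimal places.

Formula mass = 272.609 g/mol.
0.65 Ca → 0.6500 mol CaO per formula unit; M(CaO) = 56.077, so CaO mass = 36.450 g.
36.450/272.609 × 100 = 13.37 wt%.

13.37 wt%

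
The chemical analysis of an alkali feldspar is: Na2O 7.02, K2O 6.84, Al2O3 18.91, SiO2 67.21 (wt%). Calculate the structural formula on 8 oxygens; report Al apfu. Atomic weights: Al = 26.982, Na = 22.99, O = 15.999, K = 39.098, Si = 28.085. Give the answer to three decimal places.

Na2O: 7.02/61.979 = 0.11326 mol → 0.22652 mol Na, 0.11326 mol O.
K2O: 6.84/94.195 = 0.07262 mol → 0.14524 mol K, 0.07262 mol O.
Al2O3: 18.91/101.961 = 0.18546 mol → 0.37092 mol Al, 0.55638 mol O.
SiO2: 67.21/60.083 = 1.11862 mol → 1.11862 mol Si, 2.23724 mol O.
Total oxygen = 2.97950 mol. Normalization factor = 8/2.97950 = 2.68501.
Al per 8 O = 0.37092 × 2.68501 = 0.996.

0.996 Al apfu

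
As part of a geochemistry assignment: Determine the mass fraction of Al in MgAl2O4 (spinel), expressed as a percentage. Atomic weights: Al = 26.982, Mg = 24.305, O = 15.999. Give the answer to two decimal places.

37.93 mass %

M(MgAl2O4) = 142.265 g/mol.
Al contributes 2 × 26.982 = 53.964 g per mole.
53.964/142.265 = 0.3793 → 37.93%.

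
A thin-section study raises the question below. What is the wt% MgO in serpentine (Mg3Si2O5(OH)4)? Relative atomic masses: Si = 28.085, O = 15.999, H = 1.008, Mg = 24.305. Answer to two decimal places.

43.63 wt%

Formula mass = 277.108 g/mol.
3 Mg → 3.0000 mol MgO per formula unit; M(MgO) = 40.304, so MgO mass = 120.912 g.
120.912/277.108 × 100 = 43.63 wt%.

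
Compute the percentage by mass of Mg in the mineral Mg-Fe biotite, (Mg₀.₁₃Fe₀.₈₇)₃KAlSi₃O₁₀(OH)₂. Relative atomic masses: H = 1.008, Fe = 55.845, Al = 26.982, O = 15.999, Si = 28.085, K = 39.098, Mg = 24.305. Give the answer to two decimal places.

1.90 weight percent

M((Mg₀.₁₃Fe₀.₈₇)₃KAlSi₃O₁₀(OH)₂) = 499.573 g/mol.
Mg contributes 0.39 × 24.305 = 9.479 g per mole.
9.479/499.573 = 0.0190 → 1.90%.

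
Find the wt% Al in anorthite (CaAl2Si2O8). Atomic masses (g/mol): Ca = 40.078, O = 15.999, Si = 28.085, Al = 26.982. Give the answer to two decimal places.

19.40 mass %

M(CaAl2Si2O8) = 278.204 g/mol.
Al contributes 2 × 26.982 = 53.964 g per mole.
53.964/278.204 = 0.1940 → 19.40%.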